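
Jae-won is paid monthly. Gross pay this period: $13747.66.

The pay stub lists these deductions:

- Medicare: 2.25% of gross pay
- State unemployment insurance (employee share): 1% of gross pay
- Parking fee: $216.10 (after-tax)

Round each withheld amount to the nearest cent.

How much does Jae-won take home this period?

Medicare: $13747.66 × 0.0225 = $309.32
State unemployment insurance (employee share): $13747.66 × 0.01 = $137.48
Parking fee: $216.10
Total deductions = $309.32 + $137.48 + $216.10 = $662.90
Net pay = $13747.66 − $662.90 = $13084.76

$13084.76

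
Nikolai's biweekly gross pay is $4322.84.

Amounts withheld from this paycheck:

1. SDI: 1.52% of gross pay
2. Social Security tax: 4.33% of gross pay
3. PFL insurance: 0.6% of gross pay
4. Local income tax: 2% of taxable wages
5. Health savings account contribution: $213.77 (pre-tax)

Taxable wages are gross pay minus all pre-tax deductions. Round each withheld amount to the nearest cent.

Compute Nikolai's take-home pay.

Health savings account contribution: $213.77
Taxable wages = $4322.84 − $213.77 = $4109.07
Local income tax: $4109.07 × 0.02 = $82.18
PFL insurance: $4322.84 × 0.006 = $25.94
Social Security tax: $4322.84 × 0.0433 = $187.18
SDI: $4322.84 × 0.0152 = $65.71
Total deductions = $213.77 + $82.18 + $25.94 + $187.18 + $65.71 = $574.78
Net pay = $4322.84 − $574.78 = $3748.06

$3748.06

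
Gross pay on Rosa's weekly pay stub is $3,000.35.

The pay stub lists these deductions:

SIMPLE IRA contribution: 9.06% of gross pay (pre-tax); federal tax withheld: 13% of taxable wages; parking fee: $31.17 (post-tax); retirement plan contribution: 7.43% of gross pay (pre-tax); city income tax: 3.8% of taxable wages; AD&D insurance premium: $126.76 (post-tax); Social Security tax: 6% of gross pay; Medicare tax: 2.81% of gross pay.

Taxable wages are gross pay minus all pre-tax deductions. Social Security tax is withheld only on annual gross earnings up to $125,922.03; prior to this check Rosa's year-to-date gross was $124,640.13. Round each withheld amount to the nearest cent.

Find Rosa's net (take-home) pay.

$1,765.50

SIMPLE IRA contribution: $3,000.35 × 0.0906 = $271.83
Retirement plan contribution: $3,000.35 × 0.0743 = $222.93
Pre-tax total = $271.83 + $222.93 = $494.76
Taxable wages = $3,000.35 − $494.76 = $2,505.59
City income tax: $2,505.59 × 0.038 = $95.21
Federal tax withheld: $2,505.59 × 0.13 = $325.73
Social Security tax: only $125,922.03 − $124,640.13 = $1,281.90 of this check is subject → $1,281.90 × 0.06 = $76.91
Medicare tax: $3,000.35 × 0.0281 = $84.31
Parking fee: $31.17
AD&D insurance premium: $126.76
Total deductions = $271.83 + $222.93 + $95.21 + $325.73 + $76.91 + $84.31 + $31.17 + $126.76 = $1,234.85
Net pay = $3,000.35 − $1,234.85 = $1,765.50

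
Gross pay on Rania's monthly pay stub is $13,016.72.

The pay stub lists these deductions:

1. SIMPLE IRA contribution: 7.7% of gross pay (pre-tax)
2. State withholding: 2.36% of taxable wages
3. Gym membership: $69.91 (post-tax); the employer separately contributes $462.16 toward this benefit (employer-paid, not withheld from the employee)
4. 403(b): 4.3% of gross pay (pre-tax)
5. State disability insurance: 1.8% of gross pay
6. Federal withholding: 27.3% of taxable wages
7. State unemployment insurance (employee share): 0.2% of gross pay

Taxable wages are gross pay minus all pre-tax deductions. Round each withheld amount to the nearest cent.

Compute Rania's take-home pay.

$7,727.00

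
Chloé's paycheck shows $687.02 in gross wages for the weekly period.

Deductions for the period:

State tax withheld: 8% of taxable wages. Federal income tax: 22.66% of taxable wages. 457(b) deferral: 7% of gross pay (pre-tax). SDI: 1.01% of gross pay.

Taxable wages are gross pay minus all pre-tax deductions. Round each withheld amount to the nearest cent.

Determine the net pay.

$436.10

457(b) deferral: $687.02 × 0.07 = $48.09
Taxable wages = $687.02 − $48.09 = $638.93
State tax withheld: $638.93 × 0.08 = $51.11
Federal income tax: $638.93 × 0.2266 = $144.78
SDI: $687.02 × 0.0101 = $6.94
Total deductions = $48.09 + $51.11 + $144.78 + $6.94 = $250.92
Net pay = $687.02 − $250.92 = $436.10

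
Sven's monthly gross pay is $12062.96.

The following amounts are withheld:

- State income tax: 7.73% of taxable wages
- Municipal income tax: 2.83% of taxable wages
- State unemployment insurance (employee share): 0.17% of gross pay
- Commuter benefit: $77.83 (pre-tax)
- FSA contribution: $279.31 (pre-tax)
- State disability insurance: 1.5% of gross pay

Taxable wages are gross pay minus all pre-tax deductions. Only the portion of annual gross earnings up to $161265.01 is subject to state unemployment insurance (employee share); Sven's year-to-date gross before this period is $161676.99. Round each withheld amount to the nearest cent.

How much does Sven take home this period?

FSA contribution: $279.31
Commuter benefit: $77.83
Pre-tax total = $279.31 + $77.83 = $357.14
Taxable wages = $12062.96 − $357.14 = $11705.82
State income tax: $11705.82 × 0.0773 = $904.86
Municipal income tax: $11705.82 × 0.0283 = $331.27
State disability insurance: $12062.96 × 0.015 = $180.94
State unemployment insurance (employee share): annual cap $161265.01 already reached (YTD $161676.99), so $0.00
Total deductions = $279.31 + $77.83 + $904.86 + $331.27 + $180.94 + $0.00 = $1774.21
Net pay = $12062.96 − $1774.21 = $10288.75

$10288.75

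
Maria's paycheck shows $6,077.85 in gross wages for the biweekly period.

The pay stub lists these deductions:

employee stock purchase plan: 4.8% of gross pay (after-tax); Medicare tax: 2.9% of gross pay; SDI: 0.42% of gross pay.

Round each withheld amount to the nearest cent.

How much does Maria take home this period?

SDI: $6,077.85 × 0.0042 = $25.53
Medicare tax: $6,077.85 × 0.029 = $176.26
Employee stock purchase plan: $6,077.85 × 0.048 = $291.74
Total deductions = $25.53 + $176.26 + $291.74 = $493.53
Net pay = $6,077.85 − $493.53 = $5,584.32

$5,584.32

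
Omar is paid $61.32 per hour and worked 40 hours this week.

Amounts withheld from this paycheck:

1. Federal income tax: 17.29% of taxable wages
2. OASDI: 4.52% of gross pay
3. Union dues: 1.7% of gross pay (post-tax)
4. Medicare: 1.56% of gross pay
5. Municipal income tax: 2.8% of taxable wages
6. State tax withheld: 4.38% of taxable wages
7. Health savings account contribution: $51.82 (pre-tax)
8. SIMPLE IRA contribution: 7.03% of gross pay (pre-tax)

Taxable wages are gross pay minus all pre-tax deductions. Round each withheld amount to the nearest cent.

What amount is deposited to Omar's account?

Gross pay: 40 × $61.32 = $2,452.80
Health savings account contribution: $51.82
SIMPLE IRA contribution: $2,452.80 × 0.0703 = $172.43
Pre-tax total = $51.82 + $172.43 = $224.25
Taxable wages = $2,452.80 − $224.25 = $2,228.55
Municipal income tax: $2,228.55 × 0.028 = $62.40
Federal income tax: $2,228.55 × 0.1729 = $385.32
State tax withheld: $2,228.55 × 0.0438 = $97.61
OASDI: $2,452.80 × 0.0452 = $110.87
Medicare: $2,452.80 × 0.0156 = $38.26
Union dues: $2,452.80 × 0.017 = $41.70
Total deductions = $51.82 + $172.43 + $62.40 + $385.32 + $97.61 + $110.87 + $38.26 + $41.70 = $960.41
Net pay = $2,452.80 − $960.41 = $1,492.39

$1,492.39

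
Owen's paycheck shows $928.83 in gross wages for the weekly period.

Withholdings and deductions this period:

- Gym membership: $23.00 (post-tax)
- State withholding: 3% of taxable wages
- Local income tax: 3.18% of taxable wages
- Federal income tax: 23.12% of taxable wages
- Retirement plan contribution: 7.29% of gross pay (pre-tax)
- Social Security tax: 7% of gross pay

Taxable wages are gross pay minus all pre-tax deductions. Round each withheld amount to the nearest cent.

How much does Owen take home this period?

$520.80

Retirement plan contribution: $928.83 × 0.0729 = $67.71
Taxable wages = $928.83 − $67.71 = $861.12
State withholding: $861.12 × 0.03 = $25.83
Local income tax: $861.12 × 0.0318 = $27.38
Federal income tax: $861.12 × 0.2312 = $199.09
Social Security tax: $928.83 × 0.07 = $65.02
Gym membership: $23.00
Total deductions = $67.71 + $25.83 + $27.38 + $199.09 + $65.02 + $23.00 = $408.03
Net pay = $928.83 − $408.03 = $520.80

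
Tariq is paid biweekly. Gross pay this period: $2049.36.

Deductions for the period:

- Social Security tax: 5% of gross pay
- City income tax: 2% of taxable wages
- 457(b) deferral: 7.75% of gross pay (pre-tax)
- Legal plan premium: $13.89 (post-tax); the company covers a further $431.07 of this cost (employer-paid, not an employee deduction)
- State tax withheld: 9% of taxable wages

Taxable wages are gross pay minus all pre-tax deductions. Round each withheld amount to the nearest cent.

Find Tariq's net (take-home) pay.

457(b) deferral: $2049.36 × 0.0775 = $158.83
Taxable wages = $2049.36 − $158.83 = $1890.53
City income tax: $1890.53 × 0.02 = $37.81
State tax withheld: $1890.53 × 0.09 = $170.15
Social Security tax: $2049.36 × 0.05 = $102.47
Legal plan premium: $13.89
(Employer's $431.07 toward legal plan premium is not withheld from the employee.)
Total deductions = $158.83 + $37.81 + $170.15 + $102.47 + $13.89 = $483.15
Net pay = $2049.36 − $483.15 = $1566.21

$1566.21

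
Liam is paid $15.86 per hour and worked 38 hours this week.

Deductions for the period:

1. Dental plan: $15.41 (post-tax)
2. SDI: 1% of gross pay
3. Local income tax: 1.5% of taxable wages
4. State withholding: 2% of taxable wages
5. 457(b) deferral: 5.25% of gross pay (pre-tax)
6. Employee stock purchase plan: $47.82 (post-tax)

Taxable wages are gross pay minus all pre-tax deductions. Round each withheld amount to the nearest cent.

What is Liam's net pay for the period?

$481.79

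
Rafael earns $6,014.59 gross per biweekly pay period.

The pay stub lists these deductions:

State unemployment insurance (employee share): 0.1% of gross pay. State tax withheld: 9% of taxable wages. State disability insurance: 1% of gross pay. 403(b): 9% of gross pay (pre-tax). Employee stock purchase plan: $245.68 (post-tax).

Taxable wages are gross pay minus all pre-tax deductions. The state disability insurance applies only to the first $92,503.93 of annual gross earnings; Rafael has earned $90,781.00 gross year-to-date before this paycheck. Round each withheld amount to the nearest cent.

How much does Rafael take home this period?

403(b): $6,014.59 × 0.09 = $541.31
Taxable wages = $6,014.59 − $541.31 = $5,473.28
State tax withheld: $5,473.28 × 0.09 = $492.60
State disability insurance: only $92,503.93 − $90,781.00 = $1,722.93 of this check is subject → $1,722.93 × 0.01 = $17.23
State unemployment insurance (employee share): $6,014.59 × 0.001 = $6.01
Employee stock purchase plan: $245.68
Total deductions = $541.31 + $492.60 + $17.23 + $6.01 + $245.68 = $1,302.83
Net pay = $6,014.59 − $1,302.83 = $4,711.76

$4,711.76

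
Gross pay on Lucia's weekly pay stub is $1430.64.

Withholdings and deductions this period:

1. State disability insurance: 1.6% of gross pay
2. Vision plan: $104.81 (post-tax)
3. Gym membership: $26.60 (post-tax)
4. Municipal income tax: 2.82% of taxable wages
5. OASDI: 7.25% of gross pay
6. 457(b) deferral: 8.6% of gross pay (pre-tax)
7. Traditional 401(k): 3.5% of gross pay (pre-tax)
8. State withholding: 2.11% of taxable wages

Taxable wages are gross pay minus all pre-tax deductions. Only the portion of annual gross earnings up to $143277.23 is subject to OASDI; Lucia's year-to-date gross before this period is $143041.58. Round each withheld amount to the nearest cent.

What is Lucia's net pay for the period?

Traditional 401(k): $1430.64 × 0.035 = $50.07
457(b) deferral: $1430.64 × 0.086 = $123.04
Pre-tax total = $50.07 + $123.04 = $173.11
Taxable wages = $1430.64 − $173.11 = $1257.53
Municipal income tax: $1257.53 × 0.0282 = $35.46
State withholding: $1257.53 × 0.0211 = $26.53
State disability insurance: $1430.64 × 0.016 = $22.89
OASDI: only $143277.23 − $143041.58 = $235.65 of this check is subject → $235.65 × 0.0725 = $17.08
Gym membership: $26.60
Vision plan: $104.81
Total deductions = $50.07 + $123.04 + $35.46 + $26.53 + $22.89 + $17.08 + $26.60 + $104.81 = $406.48
Net pay = $1430.64 − $406.48 = $1024.16

$1024.16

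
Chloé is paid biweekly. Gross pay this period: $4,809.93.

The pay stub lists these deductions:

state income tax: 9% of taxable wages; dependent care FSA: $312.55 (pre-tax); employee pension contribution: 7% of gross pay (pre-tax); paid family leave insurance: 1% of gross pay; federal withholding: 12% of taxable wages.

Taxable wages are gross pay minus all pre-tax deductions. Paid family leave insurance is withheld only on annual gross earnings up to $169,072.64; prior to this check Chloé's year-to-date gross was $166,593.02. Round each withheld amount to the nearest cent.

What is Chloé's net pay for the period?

$3,262.14

Dependent care FSA: $312.55
Employee pension contribution: $4,809.93 × 0.07 = $336.70
Pre-tax total = $312.55 + $336.70 = $649.25
Taxable wages = $4,809.93 − $649.25 = $4,160.68
State income tax: $4,160.68 × 0.09 = $374.46
Federal withholding: $4,160.68 × 0.12 = $499.28
Paid family leave insurance: only $169,072.64 − $166,593.02 = $2,479.62 of this check is subject → $2,479.62 × 0.01 = $24.80
Total deductions = $312.55 + $336.70 + $374.46 + $499.28 + $24.80 = $1,547.79
Net pay = $4,809.93 − $1,547.79 = $3,262.14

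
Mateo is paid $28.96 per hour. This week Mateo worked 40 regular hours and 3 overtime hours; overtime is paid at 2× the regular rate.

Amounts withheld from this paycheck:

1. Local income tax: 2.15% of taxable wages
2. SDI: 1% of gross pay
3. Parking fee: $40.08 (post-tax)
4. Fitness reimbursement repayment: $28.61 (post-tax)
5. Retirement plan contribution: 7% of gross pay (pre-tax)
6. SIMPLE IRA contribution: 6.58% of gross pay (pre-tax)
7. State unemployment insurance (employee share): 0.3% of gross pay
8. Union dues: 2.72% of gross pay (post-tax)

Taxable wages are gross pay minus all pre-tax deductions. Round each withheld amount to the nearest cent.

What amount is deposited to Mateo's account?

Regular pay: 40 × $28.96 = $1,158.40
Overtime pay: 3 × $28.96 × 2 = $173.76
Gross pay = $1,158.40 + $173.76 = $1,332.16
SIMPLE IRA contribution: $1,332.16 × 0.0658 = $87.66
Retirement plan contribution: $1,332.16 × 0.07 = $93.25
Pre-tax total = $87.66 + $93.25 = $180.91
Taxable wages = $1,332.16 − $180.91 = $1,151.25
Local income tax: $1,151.25 × 0.0215 = $24.75
SDI: $1,332.16 × 0.01 = $13.32
State unemployment insurance (employee share): $1,332.16 × 0.003 = $4.00
Fitness reimbursement repayment: $28.61
Union dues: $1,332.16 × 0.0272 = $36.23
Parking fee: $40.08
Total deductions = $87.66 + $93.25 + $24.75 + $13.32 + $4.00 + $28.61 + $36.23 + $40.08 = $327.90
Net pay = $1,332.16 − $327.90 = $1,004.26

$1,004.26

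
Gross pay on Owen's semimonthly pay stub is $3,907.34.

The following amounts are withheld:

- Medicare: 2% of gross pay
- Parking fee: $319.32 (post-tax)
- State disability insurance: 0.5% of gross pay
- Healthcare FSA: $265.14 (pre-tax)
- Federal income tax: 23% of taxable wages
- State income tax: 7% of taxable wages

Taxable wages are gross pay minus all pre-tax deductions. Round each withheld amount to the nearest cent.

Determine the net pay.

$2,132.53

Healthcare FSA: $265.14
Taxable wages = $3,907.34 − $265.14 = $3,642.20
State income tax: $3,642.20 × 0.07 = $254.95
Federal income tax: $3,642.20 × 0.23 = $837.71
State disability insurance: $3,907.34 × 0.005 = $19.54
Medicare: $3,907.34 × 0.02 = $78.15
Parking fee: $319.32
Total deductions = $265.14 + $254.95 + $837.71 + $19.54 + $78.15 + $319.32 = $1,774.81
Net pay = $3,907.34 − $1,774.81 = $2,132.53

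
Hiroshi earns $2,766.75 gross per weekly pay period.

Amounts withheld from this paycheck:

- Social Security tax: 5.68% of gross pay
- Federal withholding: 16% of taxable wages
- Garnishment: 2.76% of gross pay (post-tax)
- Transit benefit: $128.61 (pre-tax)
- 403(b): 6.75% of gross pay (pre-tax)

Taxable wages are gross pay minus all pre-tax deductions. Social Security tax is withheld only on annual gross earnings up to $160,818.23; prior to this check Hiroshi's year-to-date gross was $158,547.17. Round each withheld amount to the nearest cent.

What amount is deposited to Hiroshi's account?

403(b): $2,766.75 × 0.0675 = $186.76
Transit benefit: $128.61
Pre-tax total = $186.76 + $128.61 = $315.37
Taxable wages = $2,766.75 − $315.37 = $2,451.38
Federal withholding: $2,451.38 × 0.16 = $392.22
Social Security tax: only $160,818.23 − $158,547.17 = $2,271.06 of this check is subject → $2,271.06 × 0.0568 = $129.00
Garnishment: $2,766.75 × 0.0276 = $76.36
Total deductions = $186.76 + $128.61 + $392.22 + $129.00 + $76.36 = $912.95
Net pay = $2,766.75 − $912.95 = $1,853.80

$1,853.80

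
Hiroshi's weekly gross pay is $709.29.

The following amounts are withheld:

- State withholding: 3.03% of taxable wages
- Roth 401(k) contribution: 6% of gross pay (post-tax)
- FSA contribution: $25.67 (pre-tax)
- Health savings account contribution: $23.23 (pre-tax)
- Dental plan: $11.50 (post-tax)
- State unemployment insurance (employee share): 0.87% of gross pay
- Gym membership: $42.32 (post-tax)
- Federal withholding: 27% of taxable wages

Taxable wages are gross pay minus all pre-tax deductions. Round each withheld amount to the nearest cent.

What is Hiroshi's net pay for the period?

$359.52

FSA contribution: $25.67
Health savings account contribution: $23.23
Pre-tax total = $25.67 + $23.23 = $48.90
Taxable wages = $709.29 − $48.90 = $660.39
Federal withholding: $660.39 × 0.27 = $178.31
State withholding: $660.39 × 0.0303 = $20.01
State unemployment insurance (employee share): $709.29 × 0.0087 = $6.17
Gym membership: $42.32
Roth 401(k) contribution: $709.29 × 0.06 = $42.56
Dental plan: $11.50
Total deductions = $25.67 + $23.23 + $178.31 + $20.01 + $6.17 + $42.32 + $42.56 + $11.50 = $349.77
Net pay = $709.29 − $349.77 = $359.52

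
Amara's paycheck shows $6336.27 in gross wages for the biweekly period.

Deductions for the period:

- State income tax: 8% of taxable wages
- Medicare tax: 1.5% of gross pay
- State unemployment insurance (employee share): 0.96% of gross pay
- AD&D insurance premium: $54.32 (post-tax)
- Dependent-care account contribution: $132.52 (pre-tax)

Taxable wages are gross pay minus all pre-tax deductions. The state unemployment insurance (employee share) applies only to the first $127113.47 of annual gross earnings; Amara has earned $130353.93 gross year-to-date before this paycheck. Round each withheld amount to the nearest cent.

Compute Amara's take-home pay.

Dependent-care account contribution: $132.52
Taxable wages = $6336.27 − $132.52 = $6203.75
State income tax: $6203.75 × 0.08 = $496.30
State unemployment insurance (employee share): annual cap $127113.47 already reached (YTD $130353.93), so $0.00
Medicare tax: $6336.27 × 0.015 = $95.04
AD&D insurance premium: $54.32
Total deductions = $132.52 + $496.30 + $0.00 + $95.04 + $54.32 = $778.18
Net pay = $6336.27 − $778.18 = $5558.09

$5558.09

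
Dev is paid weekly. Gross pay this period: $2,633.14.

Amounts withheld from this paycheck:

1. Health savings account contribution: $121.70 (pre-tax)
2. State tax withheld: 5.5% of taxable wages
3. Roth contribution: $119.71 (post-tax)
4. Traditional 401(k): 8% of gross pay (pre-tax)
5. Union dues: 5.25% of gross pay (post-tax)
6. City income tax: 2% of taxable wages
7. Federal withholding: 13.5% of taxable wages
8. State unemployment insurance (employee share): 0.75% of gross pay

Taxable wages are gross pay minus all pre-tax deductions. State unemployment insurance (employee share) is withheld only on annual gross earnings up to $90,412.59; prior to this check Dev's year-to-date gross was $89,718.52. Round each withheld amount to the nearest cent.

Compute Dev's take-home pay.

$1,554.46

Health savings account contribution: $121.70
Traditional 401(k): $2,633.14 × 0.08 = $210.65
Pre-tax total = $121.70 + $210.65 = $332.35
Taxable wages = $2,633.14 − $332.35 = $2,300.79
City income tax: $2,300.79 × 0.02 = $46.02
Federal withholding: $2,300.79 × 0.135 = $310.61
State tax withheld: $2,300.79 × 0.055 = $126.54
State unemployment insurance (employee share): only $90,412.59 − $89,718.52 = $694.07 of this check is subject → $694.07 × 0.0075 = $5.21
Roth contribution: $119.71
Union dues: $2,633.14 × 0.0525 = $138.24
Total deductions = $121.70 + $210.65 + $46.02 + $310.61 + $126.54 + $5.21 + $119.71 + $138.24 = $1,078.68
Net pay = $2,633.14 − $1,078.68 = $1,554.46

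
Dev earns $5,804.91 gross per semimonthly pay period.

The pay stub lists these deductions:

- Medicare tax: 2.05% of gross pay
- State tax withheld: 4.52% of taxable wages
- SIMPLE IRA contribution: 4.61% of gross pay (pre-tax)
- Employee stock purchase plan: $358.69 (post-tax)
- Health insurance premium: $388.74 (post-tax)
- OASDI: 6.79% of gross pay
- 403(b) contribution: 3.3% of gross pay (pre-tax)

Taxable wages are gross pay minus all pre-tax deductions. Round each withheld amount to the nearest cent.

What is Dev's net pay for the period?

$3,843.53

SIMPLE IRA contribution: $5,804.91 × 0.0461 = $267.61
403(b) contribution: $5,804.91 × 0.033 = $191.56
Pre-tax total = $267.61 + $191.56 = $459.17
Taxable wages = $5,804.91 − $459.17 = $5,345.74
State tax withheld: $5,345.74 × 0.0452 = $241.63
OASDI: $5,804.91 × 0.0679 = $394.15
Medicare tax: $5,804.91 × 0.0205 = $119.00
Health insurance premium: $388.74
Employee stock purchase plan: $358.69
Total deductions = $267.61 + $191.56 + $241.63 + $394.15 + $119.00 + $388.74 + $358.69 = $1,961.38
Net pay = $5,804.91 − $1,961.38 = $3,843.53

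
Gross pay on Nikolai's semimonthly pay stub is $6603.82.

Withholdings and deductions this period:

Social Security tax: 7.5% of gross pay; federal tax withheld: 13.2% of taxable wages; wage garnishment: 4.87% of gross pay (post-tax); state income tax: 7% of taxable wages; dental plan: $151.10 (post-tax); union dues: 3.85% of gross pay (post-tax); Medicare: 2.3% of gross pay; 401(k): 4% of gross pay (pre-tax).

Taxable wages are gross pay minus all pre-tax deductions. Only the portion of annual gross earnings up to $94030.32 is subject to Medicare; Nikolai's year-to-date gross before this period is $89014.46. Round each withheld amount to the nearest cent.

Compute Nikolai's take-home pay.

$3721.44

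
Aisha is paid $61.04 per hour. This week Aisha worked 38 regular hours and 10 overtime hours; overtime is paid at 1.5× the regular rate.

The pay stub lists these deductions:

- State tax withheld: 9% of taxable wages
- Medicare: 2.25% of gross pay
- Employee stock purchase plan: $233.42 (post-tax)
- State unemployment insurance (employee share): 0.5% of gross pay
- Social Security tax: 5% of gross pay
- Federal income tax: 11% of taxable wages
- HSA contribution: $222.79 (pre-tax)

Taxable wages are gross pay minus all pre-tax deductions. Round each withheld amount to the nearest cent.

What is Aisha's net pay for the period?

Regular pay: 38 × $61.04 = $2319.52
Overtime pay: 10 × $61.04 × 1.5 = $915.60
Gross pay = $2319.52 + $915.60 = $3235.12
HSA contribution: $222.79
Taxable wages = $3235.12 − $222.79 = $3012.33
Federal income tax: $3012.33 × 0.11 = $331.36
State tax withheld: $3012.33 × 0.09 = $271.11
Social Security tax: $3235.12 × 0.05 = $161.76
Medicare: $3235.12 × 0.0225 = $72.79
State unemployment insurance (employee share): $3235.12 × 0.005 = $16.18
Employee stock purchase plan: $233.42
Total deductions = $222.79 + $331.36 + $271.11 + $161.76 + $72.79 + $16.18 + $233.42 = $1309.41
Net pay = $3235.12 − $1309.41 = $1925.71

$1925.71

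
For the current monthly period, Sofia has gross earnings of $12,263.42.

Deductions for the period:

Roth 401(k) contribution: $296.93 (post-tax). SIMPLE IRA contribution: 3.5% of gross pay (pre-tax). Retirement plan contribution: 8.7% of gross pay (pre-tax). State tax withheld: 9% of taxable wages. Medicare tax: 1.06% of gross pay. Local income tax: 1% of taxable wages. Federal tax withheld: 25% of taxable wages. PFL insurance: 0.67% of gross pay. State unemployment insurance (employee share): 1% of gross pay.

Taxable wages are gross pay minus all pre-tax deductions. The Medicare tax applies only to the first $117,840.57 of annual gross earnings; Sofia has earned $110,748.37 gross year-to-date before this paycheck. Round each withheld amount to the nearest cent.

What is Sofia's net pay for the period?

$6,421.83

Retirement plan contribution: $12,263.42 × 0.087 = $1,066.92
SIMPLE IRA contribution: $12,263.42 × 0.035 = $429.22
Pre-tax total = $1,066.92 + $429.22 = $1,496.14
Taxable wages = $12,263.42 − $1,496.14 = $10,767.28
Federal tax withheld: $10,767.28 × 0.25 = $2,691.82
Local income tax: $10,767.28 × 0.01 = $107.67
State tax withheld: $10,767.28 × 0.09 = $969.06
State unemployment insurance (employee share): $12,263.42 × 0.01 = $122.63
PFL insurance: $12,263.42 × 0.0067 = $82.16
Medicare tax: only $117,840.57 − $110,748.37 = $7,092.20 of this check is subject → $7,092.20 × 0.0106 = $75.18
Roth 401(k) contribution: $296.93
Total deductions = $1,066.92 + $429.22 + $2,691.82 + $107.67 + $969.06 + $122.63 + $82.16 + $75.18 + $296.93 = $5,841.59
Net pay = $12,263.42 − $5,841.59 = $6,421.83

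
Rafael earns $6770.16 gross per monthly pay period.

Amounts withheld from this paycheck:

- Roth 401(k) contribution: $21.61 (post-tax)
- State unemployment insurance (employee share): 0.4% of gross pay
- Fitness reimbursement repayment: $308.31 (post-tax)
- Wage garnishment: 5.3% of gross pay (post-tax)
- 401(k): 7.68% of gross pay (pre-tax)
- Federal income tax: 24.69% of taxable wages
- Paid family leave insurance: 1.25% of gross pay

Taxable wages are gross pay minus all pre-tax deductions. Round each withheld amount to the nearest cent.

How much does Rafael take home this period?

$3906.58

401(k): $6770.16 × 0.0768 = $519.95
Taxable wages = $6770.16 − $519.95 = $6250.21
Federal income tax: $6250.21 × 0.2469 = $1543.18
State unemployment insurance (employee share): $6770.16 × 0.004 = $27.08
Paid family leave insurance: $6770.16 × 0.0125 = $84.63
Roth 401(k) contribution: $21.61
Wage garnishment: $6770.16 × 0.053 = $358.82
Fitness reimbursement repayment: $308.31
Total deductions = $519.95 + $1543.18 + $27.08 + $84.63 + $21.61 + $358.82 + $308.31 = $2863.58
Net pay = $6770.16 − $2863.58 = $3906.58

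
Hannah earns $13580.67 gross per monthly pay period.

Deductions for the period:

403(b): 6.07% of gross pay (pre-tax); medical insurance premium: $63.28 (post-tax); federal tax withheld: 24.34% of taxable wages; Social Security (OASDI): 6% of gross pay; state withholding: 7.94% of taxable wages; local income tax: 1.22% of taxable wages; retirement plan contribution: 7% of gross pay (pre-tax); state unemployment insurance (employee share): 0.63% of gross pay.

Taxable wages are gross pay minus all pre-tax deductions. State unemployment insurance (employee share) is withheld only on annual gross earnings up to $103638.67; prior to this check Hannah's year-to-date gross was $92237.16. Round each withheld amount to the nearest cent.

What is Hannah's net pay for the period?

$6900.82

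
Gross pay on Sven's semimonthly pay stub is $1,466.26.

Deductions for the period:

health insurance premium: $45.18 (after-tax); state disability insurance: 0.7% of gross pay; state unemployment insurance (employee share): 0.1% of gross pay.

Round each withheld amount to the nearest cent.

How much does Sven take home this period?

$1,409.35

State unemployment insurance (employee share): $1,466.26 × 0.001 = $1.47
State disability insurance: $1,466.26 × 0.007 = $10.26
Health insurance premium: $45.18
Total deductions = $1.47 + $10.26 + $45.18 = $56.91
Net pay = $1,466.26 − $56.91 = $1,409.35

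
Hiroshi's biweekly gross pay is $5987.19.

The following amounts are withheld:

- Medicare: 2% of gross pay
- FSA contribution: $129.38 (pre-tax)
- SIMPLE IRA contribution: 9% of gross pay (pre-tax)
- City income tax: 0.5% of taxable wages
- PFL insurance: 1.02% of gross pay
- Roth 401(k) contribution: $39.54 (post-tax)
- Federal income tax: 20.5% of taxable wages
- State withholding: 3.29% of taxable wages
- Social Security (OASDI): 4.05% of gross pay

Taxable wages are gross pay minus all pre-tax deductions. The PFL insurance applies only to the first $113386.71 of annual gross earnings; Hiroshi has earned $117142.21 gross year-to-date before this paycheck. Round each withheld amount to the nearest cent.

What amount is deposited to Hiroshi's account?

SIMPLE IRA contribution: $5987.19 × 0.09 = $538.85
FSA contribution: $129.38
Pre-tax total = $538.85 + $129.38 = $668.23
Taxable wages = $5987.19 − $668.23 = $5318.96
State withholding: $5318.96 × 0.0329 = $174.99
Federal income tax: $5318.96 × 0.205 = $1090.39
City income tax: $5318.96 × 0.005 = $26.59
PFL insurance: annual cap $113386.71 already reached (YTD $117142.21), so $0.00
Medicare: $5987.19 × 0.02 = $119.74
Social Security (OASDI): $5987.19 × 0.0405 = $242.48
Roth 401(k) contribution: $39.54
Total deductions = $538.85 + $129.38 + $174.99 + $1090.39 + $26.59 + $0.00 + $119.74 + $242.48 + $39.54 = $2361.96
Net pay = $5987.19 − $2361.96 = $3625.23

$3625.23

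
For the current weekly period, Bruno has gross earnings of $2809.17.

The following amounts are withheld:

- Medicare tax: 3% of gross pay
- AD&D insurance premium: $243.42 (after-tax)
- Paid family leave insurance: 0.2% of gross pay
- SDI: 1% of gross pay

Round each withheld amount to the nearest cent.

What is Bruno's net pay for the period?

Paid family leave insurance: $2809.17 × 0.002 = $5.62
SDI: $2809.17 × 0.01 = $28.09
Medicare tax: $2809.17 × 0.03 = $84.28
AD&D insurance premium: $243.42
Total deductions = $5.62 + $28.09 + $84.28 + $243.42 = $361.41
Net pay = $2809.17 − $361.41 = $2447.76

$2447.76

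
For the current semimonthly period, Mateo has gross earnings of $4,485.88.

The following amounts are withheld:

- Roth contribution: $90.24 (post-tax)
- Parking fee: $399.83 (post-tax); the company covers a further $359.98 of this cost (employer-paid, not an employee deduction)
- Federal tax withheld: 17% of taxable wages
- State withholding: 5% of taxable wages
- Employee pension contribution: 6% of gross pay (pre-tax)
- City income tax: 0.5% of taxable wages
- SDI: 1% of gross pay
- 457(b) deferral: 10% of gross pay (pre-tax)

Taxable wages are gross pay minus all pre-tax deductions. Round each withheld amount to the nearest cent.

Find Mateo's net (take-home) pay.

457(b) deferral: $4,485.88 × 0.1 = $448.59
Employee pension contribution: $4,485.88 × 0.06 = $269.15
Pre-tax total = $448.59 + $269.15 = $717.74
Taxable wages = $4,485.88 − $717.74 = $3,768.14
Federal tax withheld: $3,768.14 × 0.17 = $640.58
City income tax: $3,768.14 × 0.005 = $18.84
State withholding: $3,768.14 × 0.05 = $188.41
SDI: $4,485.88 × 0.01 = $44.86
Roth contribution: $90.24
Parking fee: $399.83
(Employer's $359.98 toward parking fee is not withheld from the employee.)
Total deductions = $448.59 + $269.15 + $640.58 + $18.84 + $188.41 + $44.86 + $90.24 + $399.83 = $2,100.50
Net pay = $4,485.88 − $2,100.50 = $2,385.38

$2,385.38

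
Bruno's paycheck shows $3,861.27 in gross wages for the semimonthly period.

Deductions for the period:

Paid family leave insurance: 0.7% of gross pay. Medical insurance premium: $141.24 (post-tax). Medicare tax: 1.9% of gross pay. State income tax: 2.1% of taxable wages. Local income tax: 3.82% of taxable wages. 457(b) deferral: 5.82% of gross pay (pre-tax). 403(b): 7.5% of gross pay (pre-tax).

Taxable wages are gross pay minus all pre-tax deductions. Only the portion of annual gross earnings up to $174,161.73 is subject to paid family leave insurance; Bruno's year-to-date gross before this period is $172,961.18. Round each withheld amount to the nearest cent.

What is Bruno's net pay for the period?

$2,925.80

457(b) deferral: $3,861.27 × 0.0582 = $224.73
403(b): $3,861.27 × 0.075 = $289.60
Pre-tax total = $224.73 + $289.60 = $514.33
Taxable wages = $3,861.27 − $514.33 = $3,346.94
Local income tax: $3,346.94 × 0.0382 = $127.85
State income tax: $3,346.94 × 0.021 = $70.29
Medicare tax: $3,861.27 × 0.019 = $73.36
Paid family leave insurance: only $174,161.73 − $172,961.18 = $1,200.55 of this check is subject → $1,200.55 × 0.007 = $8.40
Medical insurance premium: $141.24
Total deductions = $224.73 + $289.60 + $127.85 + $70.29 + $73.36 + $8.40 + $141.24 = $935.47
Net pay = $3,861.27 − $935.47 = $2,925.80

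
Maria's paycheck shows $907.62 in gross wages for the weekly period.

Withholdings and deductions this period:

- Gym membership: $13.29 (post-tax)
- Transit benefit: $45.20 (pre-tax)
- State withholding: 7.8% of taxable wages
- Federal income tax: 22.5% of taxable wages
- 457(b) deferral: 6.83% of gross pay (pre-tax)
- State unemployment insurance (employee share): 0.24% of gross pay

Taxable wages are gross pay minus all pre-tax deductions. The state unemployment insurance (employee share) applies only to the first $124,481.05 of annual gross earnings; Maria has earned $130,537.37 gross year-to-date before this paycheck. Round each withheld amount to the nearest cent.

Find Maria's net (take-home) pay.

457(b) deferral: $907.62 × 0.0683 = $61.99
Transit benefit: $45.20
Pre-tax total = $61.99 + $45.20 = $107.19
Taxable wages = $907.62 − $107.19 = $800.43
State withholding: $800.43 × 0.078 = $62.43
Federal income tax: $800.43 × 0.225 = $180.10
State unemployment insurance (employee share): annual cap $124,481.05 already reached (YTD $130,537.37), so $0.00
Gym membership: $13.29
Total deductions = $61.99 + $45.20 + $62.43 + $180.10 + $0.00 + $13.29 = $363.01
Net pay = $907.62 − $363.01 = $544.61

$544.61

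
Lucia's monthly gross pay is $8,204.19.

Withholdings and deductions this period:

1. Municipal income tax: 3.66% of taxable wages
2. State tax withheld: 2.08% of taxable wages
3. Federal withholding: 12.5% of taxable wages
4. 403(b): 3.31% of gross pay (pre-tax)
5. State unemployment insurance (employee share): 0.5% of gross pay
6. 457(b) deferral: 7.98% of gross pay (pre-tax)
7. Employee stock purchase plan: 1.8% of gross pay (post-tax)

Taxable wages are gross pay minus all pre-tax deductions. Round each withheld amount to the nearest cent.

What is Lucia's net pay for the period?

$5,761.75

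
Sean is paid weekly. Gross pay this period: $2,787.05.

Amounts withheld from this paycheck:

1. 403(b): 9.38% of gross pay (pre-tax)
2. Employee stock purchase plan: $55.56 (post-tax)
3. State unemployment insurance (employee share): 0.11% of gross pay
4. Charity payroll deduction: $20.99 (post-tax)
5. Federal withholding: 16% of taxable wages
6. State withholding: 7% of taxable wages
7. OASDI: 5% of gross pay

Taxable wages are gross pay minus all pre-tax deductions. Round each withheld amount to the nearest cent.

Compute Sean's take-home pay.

$1,725.76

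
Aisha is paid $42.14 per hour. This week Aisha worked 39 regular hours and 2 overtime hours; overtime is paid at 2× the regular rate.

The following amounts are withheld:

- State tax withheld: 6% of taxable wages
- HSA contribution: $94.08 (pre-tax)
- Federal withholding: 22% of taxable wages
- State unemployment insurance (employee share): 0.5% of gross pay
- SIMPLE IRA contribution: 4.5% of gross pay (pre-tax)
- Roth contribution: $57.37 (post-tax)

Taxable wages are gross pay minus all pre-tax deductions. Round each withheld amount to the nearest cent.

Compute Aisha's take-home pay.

$1111.78

Regular pay: 39 × $42.14 = $1643.46
Overtime pay: 2 × $42.14 × 2 = $168.56
Gross pay = $1643.46 + $168.56 = $1812.02
HSA contribution: $94.08
SIMPLE IRA contribution: $1812.02 × 0.045 = $81.54
Pre-tax total = $94.08 + $81.54 = $175.62
Taxable wages = $1812.02 − $175.62 = $1636.40
State tax withheld: $1636.40 × 0.06 = $98.18
Federal withholding: $1636.40 × 0.22 = $360.01
State unemployment insurance (employee share): $1812.02 × 0.005 = $9.06
Roth contribution: $57.37
Total deductions = $94.08 + $81.54 + $98.18 + $360.01 + $9.06 + $57.37 = $700.24
Net pay = $1812.02 − $700.24 = $1111.78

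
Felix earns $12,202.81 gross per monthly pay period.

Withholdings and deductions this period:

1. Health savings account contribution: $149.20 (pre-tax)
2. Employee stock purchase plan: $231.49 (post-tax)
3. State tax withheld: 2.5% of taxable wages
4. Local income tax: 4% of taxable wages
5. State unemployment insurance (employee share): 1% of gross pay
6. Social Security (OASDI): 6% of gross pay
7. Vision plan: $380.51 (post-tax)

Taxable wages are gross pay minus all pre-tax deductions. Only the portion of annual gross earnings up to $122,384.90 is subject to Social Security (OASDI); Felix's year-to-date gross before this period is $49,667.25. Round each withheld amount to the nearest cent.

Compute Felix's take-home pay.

$9,803.93

Health savings account contribution: $149.20
Taxable wages = $12,202.81 − $149.20 = $12,053.61
State tax withheld: $12,053.61 × 0.025 = $301.34
Local income tax: $12,053.61 × 0.04 = $482.14
Social Security (OASDI): cap not yet reached, full $12,202.81 is subject → $12,202.81 × 0.06 = $732.17
State unemployment insurance (employee share): $12,202.81 × 0.01 = $122.03
Employee stock purchase plan: $231.49
Vision plan: $380.51
Total deductions = $149.20 + $301.34 + $482.14 + $732.17 + $122.03 + $231.49 + $380.51 = $2,398.88
Net pay = $12,202.81 − $2,398.88 = $9,803.93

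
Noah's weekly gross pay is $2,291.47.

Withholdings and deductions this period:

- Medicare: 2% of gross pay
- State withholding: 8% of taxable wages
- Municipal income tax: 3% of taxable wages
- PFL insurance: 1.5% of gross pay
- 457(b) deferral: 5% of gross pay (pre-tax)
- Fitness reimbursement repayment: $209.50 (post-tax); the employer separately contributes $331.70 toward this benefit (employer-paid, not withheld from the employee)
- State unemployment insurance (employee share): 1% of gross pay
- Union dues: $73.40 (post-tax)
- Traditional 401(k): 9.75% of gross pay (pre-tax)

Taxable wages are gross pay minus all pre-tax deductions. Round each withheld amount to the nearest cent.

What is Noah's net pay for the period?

$1,352.59

Traditional 401(k): $2,291.47 × 0.0975 = $223.42
457(b) deferral: $2,291.47 × 0.05 = $114.57
Pre-tax total = $223.42 + $114.57 = $337.99
Taxable wages = $2,291.47 − $337.99 = $1,953.48
State withholding: $1,953.48 × 0.08 = $156.28
Municipal income tax: $1,953.48 × 0.03 = $58.60
State unemployment insurance (employee share): $2,291.47 × 0.01 = $22.91
Medicare: $2,291.47 × 0.02 = $45.83
PFL insurance: $2,291.47 × 0.015 = $34.37
Fitness reimbursement repayment: $209.50
Union dues: $73.40
(Employer's $331.70 toward fitness reimbursement repayment is not withheld from the employee.)
Total deductions = $223.42 + $114.57 + $156.28 + $58.60 + $22.91 + $45.83 + $34.37 + $209.50 + $73.40 = $938.88
Net pay = $2,291.47 − $938.88 = $1,352.59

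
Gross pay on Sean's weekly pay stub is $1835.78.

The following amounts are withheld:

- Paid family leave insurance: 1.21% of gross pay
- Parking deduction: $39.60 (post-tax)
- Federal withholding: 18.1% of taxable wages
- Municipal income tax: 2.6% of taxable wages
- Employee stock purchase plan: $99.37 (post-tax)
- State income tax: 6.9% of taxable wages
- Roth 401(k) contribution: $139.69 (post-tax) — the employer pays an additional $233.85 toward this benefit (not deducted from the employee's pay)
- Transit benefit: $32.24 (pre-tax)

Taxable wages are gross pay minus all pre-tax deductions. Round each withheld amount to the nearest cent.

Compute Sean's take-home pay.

$1004.90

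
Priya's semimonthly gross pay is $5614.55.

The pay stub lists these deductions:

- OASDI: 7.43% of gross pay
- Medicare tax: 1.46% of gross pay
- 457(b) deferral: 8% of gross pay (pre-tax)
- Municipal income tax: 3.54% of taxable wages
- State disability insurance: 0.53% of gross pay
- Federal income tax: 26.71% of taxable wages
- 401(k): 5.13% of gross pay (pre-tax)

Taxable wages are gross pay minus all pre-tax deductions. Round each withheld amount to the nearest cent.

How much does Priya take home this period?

$2873.07

401(k): $5614.55 × 0.0513 = $288.03
457(b) deferral: $5614.55 × 0.08 = $449.16
Pre-tax total = $288.03 + $449.16 = $737.19
Taxable wages = $5614.55 − $737.19 = $4877.36
Municipal income tax: $4877.36 × 0.0354 = $172.66
Federal income tax: $4877.36 × 0.2671 = $1302.74
State disability insurance: $5614.55 × 0.0053 = $29.76
OASDI: $5614.55 × 0.0743 = $417.16
Medicare tax: $5614.55 × 0.0146 = $81.97
Total deductions = $288.03 + $449.16 + $172.66 + $1302.74 + $29.76 + $417.16 + $81.97 = $2741.48
Net pay = $5614.55 − $2741.48 = $2873.07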